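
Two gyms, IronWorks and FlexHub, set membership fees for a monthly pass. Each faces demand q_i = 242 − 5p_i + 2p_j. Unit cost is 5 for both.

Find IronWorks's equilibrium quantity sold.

IronWorks's profit: π = (p_{IronWorks} − 5)(242 − 5p_{IronWorks} + 2p_{FlexHub}).
∂π/∂p_{IronWorks} = 267 − 10p_{IronWorks} + 2p_{FlexHub} = 0 ⇒ p_{IronWorks} = 26.7 + 0.2p_{FlexHub}.
By symmetry p_{FlexHub} = p_{IronWorks}; substituting into the reaction function, 0.8p_{IronWorks} = 26.7 and p_{IronWorks} = 33.375.
q_{IronWorks} = 242 − 5·33.375 + 2·33.375 = 141.875.

141.875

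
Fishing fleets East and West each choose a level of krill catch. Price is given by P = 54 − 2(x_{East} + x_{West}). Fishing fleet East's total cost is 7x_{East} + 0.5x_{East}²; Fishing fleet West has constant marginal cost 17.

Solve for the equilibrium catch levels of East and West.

Fishing fleet East's profit: π = x_{East}(54 − 2(x_{East} + x_{West})) − 7x_{East} − 0.5x_{East}².
∂π/∂x_{East} = 47 − 5x_{East} − 2x_{West} = 0, so x_{East} = 9.4 − 0.4x_{West}.
For West: ∂π/∂x_{West} = 37 − 4x_{West} − 2x_{East} = 0 ⇒ x_{West} = 9.25 − 0.5x_{East}.
Plugging x_{West} into East's best response: x_{East} = 9.4 − 0.4(9.25 − 0.5x_{East}) ⇒ 0.8x_{East} = 5.7, so x_{East} = 7.125.
Then x_{West} = 9.25 − 0.5·7.125 = 5.6875.

7.125, 5.6875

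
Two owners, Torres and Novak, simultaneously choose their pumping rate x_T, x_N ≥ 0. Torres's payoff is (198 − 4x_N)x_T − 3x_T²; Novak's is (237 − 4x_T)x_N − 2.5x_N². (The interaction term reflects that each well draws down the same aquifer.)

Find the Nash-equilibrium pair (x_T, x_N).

Expanding Torres's payoff: 198x_T − 4x_Nx_T − 3x_T².
∂π/∂x_T = 198 − 4x_N − 6x_T = 0, so x_T = 33 − (2/3)x_N.
Likewise for Novak: x_N = 47.4 − 0.8x_T.
Substituting the second reaction function into the first: x_T = 33 − (2/3)(47.4 − 0.8x_T), which gives (7/15)x_T = 1.4 ⇒ x_T = 3.
Then x_N = 47.4 − 0.8·3 = 45.

3, 45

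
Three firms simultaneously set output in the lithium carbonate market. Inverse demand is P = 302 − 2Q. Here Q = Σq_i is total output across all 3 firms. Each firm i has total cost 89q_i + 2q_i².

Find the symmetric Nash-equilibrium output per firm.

17.75

A representative firm's profit is π_i = q_i(302 − 2Q) − 89q_i − 2q_i², with Q = q_i + Σ_{j≠i} q_j.
First-order condition: 213 − 8q_i − 2Σ_{j≠i} q_j = 0.
In a symmetric equilibrium every firm chooses the same q, so Σ_{j≠i} q_j = 2q. The condition becomes 213 − 12q = 0, giving q = 213/12 = 17.75.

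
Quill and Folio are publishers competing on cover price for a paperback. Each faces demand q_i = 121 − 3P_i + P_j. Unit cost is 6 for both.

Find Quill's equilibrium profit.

Quill's profit: π = (P_{Quill} − 6)(121 − 3P_{Quill} + P_{Folio}).
∂π/∂P_{Quill} = 139 − 6P_{Quill} + P_{Folio} = 0 ⇒ P_{Quill} = 139/6 + (1/6)P_{Folio}.
By symmetry P_{Folio} = P_{Quill}; substituting into the reaction function, (5/6)P_{Quill} = 139/6 and P_{Quill} = 27.8.
q_{Quill} = 121 − 3·27.8 + 27.8 = 65.4.
Profit = (27.8 − 6)·65.4 = 1425.72.

1425.72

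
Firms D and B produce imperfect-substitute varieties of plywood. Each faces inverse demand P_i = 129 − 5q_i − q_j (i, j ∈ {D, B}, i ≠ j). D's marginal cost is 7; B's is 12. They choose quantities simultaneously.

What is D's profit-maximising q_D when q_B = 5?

Firm D's profit: π = q_D(129 − 5q_D − q_B) − 7q_D.
∂π/∂q_D = 122 − 10q_D − q_B = 0 ⇒ q_D = 12.2 − 0.1q_B.
At q_B = 5: q_D = 12.2 − 0.1·5 = 11.7.

11.7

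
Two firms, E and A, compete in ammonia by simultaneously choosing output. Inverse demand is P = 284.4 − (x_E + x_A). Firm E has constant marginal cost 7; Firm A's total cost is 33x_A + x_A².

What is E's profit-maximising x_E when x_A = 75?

Firm E's profit: π = x_E(284.4 − (x_E + x_A)) − 7x_E.
∂π/∂x_E = 277.4 − 2x_E − x_A = 0, so x_E = 138.7 − 0.5x_A.
At x_A = 75: x_E = 138.7 − 0.5·75 = 101.2.

101.2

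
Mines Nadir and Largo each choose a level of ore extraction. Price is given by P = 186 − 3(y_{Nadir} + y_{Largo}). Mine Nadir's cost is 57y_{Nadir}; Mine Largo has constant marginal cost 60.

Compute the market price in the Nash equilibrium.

Mine Nadir's profit: π = y_{Nadir}(186 − 3(y_{Nadir} + y_{Largo})) − 57y_{Nadir}.
∂π/∂y_{Nadir} = 129 − 6y_{Nadir} − 3y_{Largo} = 0, so y_{Nadir} = 21.5 − 0.5y_{Largo}.
By the same steps for Largo: y_{Largo} = 21 − 0.5y_{Nadir}.
Solving the two reaction functions simultaneously: (1 − (−0.5)(−0.5))y_{Nadir} = 21.5 − 0.5·21, so 0.75y_{Nadir} = 11 and y_{Nadir} = 44/3.
Then y_{Largo} = 21 − 0.5·(44/3) = 41/3.
Equilibrium price: P = 186 − 3·(85/3) = 101.

101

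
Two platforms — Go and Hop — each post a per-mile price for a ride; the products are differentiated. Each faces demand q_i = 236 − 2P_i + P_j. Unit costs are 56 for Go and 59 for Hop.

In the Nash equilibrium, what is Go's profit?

Go's profit: π = (P_{Go} − 56)(236 − 2P_{Go} + P_{Hop}).
∂π/∂P_{Go} = 348 − 4P_{Go} + P_{Hop} = 0 ⇒ P_{Go} = 87 + 0.25P_{Hop}.
Similarly P_{Hop} = 88.5 + 0.25P_{Go}.
Substituting the second reaction function into the first: P_{Go} = 87 + 0.25(88.5 + 0.25P_{Go}), which gives 0.9375P_{Go} = 109.125 ⇒ P_{Go} = 116.4.
Then P_{Hop} = 88.5 + 0.25·116.4 = 117.6.
q_{Go} = 236 − 2·116.4 + 117.6 = 120.8.
Profit = (116.4 − 56)·120.8 = 7296.32.

7296.32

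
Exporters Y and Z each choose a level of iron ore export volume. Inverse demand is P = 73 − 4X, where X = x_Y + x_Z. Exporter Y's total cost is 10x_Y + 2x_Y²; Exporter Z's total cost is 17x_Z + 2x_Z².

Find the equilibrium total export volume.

7.4375

Exporter Y's profit: π = x_Y(73 − 4(x_Y + x_Z)) − 10x_Y − 2x_Y².
∂π/∂x_Y = 63 − 12x_Y − 4x_Z = 0, so x_Y = 5.25 − (1/3)x_Z.
By the same steps for Z: x_Z = 14/3 − (1/3)x_Y.
Plugging x_Z into Y's best response: x_Y = 5.25 − (1/3)(14/3 − (1/3)x_Y) ⇒ (8/9)x_Y = 133/36, so x_Y = 133/32.
Then x_Z = 14/3 − (1/3)·(133/32) = 105/32.
Total export volume: 133/32 + 105/32 = 7.4375.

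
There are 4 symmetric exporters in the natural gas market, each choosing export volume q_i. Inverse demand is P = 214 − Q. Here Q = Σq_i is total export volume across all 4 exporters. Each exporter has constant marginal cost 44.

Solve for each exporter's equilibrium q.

34

A representative exporter's profit is π_i = q_i(214 − Q) − 44q_i, with Q = q_i + Σ_{j≠i} q_j.
First-order condition: 170 − 2q_i − Σ_{j≠i} q_j = 0.
With identical exporters, set every q_j = q: then 170 − 2q − 3q = 0, i.e. q = 170/5 = 34.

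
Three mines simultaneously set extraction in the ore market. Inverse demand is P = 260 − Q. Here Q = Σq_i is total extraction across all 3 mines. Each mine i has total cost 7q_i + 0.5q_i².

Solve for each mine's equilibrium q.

A representative mine's profit is π_i = q_i(260 − Q) − 7q_i − 0.5q_i², with Q = q_i + Σ_{j≠i} q_j.
First-order condition: 253 − 3q_i − Σ_{j≠i} q_j = 0.
With identical mines, set every q_j = q: then 253 − 3q − 2q = 0, i.e. q = 253/5 = 50.6.

50.6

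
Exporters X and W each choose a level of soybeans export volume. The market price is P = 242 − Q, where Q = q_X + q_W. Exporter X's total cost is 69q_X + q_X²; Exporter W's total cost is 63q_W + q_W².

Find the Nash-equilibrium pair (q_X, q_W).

34.2, 36.2

Exporter X's profit: π = q_X(242 − (q_X + q_W)) − 69q_X − q_X².
∂π/∂q_X = 173 − 4q_X − q_W = 0, so q_X = 43.25 − 0.25q_W.
By the same steps for W: q_W = 44.75 − 0.25q_X.
Plugging q_W into X's best response: q_X = 43.25 − 0.25(44.75 − 0.25q_X) ⇒ 0.9375q_X = 32.0625, so q_X = 34.2.
Then q_W = 44.75 − 0.25·34.2 = 36.2.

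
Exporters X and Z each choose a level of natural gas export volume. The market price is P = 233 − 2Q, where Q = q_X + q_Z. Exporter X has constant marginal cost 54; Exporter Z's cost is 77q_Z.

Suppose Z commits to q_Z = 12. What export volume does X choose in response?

38.75

Exporter X's profit: π = q_X(233 − 2(q_X + q_Z)) − 54q_X.
∂π/∂q_X = 179 − 4q_X − 2q_Z = 0, so q_X = 44.75 − 0.5q_Z.
At q_Z = 12: q_X = 44.75 − 0.5·12 = 38.75.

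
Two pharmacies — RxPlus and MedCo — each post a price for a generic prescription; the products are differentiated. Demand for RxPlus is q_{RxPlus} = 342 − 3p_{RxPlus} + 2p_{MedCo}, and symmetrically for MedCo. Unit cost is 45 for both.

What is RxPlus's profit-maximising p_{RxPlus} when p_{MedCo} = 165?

RxPlus's profit: π = (p_{RxPlus} − 45)(342 − 3p_{RxPlus} + 2p_{MedCo}).
∂π/∂p_{RxPlus} = 477 − 6p_{RxPlus} + 2p_{MedCo} = 0 ⇒ p_{RxPlus} = 79.5 + (1/3)p_{MedCo}.
At p_{MedCo} = 165: p_{RxPlus} = 79.5 + (1/3)·165 = 134.5.

134.5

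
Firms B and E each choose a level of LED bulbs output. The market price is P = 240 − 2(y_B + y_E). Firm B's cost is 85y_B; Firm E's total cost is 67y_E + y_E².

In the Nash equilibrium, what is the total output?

Firm B's profit: π = y_B(240 − 2(y_B + y_E)) − 85y_B.
∂π/∂y_B = 155 − 4y_B − 2y_E = 0, so y_B = 38.75 − 0.5y_E.
For E: ∂π/∂y_E = 173 − 6y_E − 2y_B = 0 ⇒ y_E = 173/6 − (1/3)y_B.
Plugging y_E into B's best response: y_B = 38.75 − 0.5(173/6 − (1/3)y_B) ⇒ (5/6)y_B = 73/3, so y_B = 29.2.
Then y_E = 173/6 − (1/3)·29.2 = 19.1.
Total output: 29.2 + 19.1 = 48.3.

48.3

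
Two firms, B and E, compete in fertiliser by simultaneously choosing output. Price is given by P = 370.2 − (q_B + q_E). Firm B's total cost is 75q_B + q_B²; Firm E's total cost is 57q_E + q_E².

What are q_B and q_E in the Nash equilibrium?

Firm B's profit: π = q_B(370.2 − (q_B + q_E)) − 75q_B − q_B².
∂π/∂q_B = 295.2 − 4q_B − q_E = 0, so q_B = 73.8 − 0.25q_E.
By the same steps for E: q_E = 78.3 − 0.25q_B.
Solving the two reaction functions simultaneously: (1 − (−0.25)(−0.25))q_B = 73.8 − 0.25·78.3, so 0.9375q_B = 54.225 and q_B = 57.84.
Then q_E = 78.3 − 0.25·57.84 = 63.84.

57.84, 63.84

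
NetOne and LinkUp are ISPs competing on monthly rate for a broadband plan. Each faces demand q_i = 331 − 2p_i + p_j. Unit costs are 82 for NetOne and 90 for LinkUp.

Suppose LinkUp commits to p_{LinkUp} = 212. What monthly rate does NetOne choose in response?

NetOne's profit: π = (p_{NetOne} − 82)(331 − 2p_{NetOne} + p_{LinkUp}).
∂π/∂p_{NetOne} = 495 − 4p_{NetOne} + p_{LinkUp} = 0 ⇒ p_{NetOne} = 123.75 + 0.25p_{LinkUp}.
At p_{LinkUp} = 212: p_{NetOne} = 123.75 + 0.25·212 = 176.75.

176.75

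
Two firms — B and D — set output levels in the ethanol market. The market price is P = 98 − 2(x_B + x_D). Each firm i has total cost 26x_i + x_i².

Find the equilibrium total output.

18

Firm B's profit: π = x_B(98 − 2(x_B + x_D)) − 26x_B − x_B².
∂π/∂x_B = 72 − 6x_B − 2x_D = 0, so x_B = 12 − (1/3)x_D.
By symmetry x_D = x_B; substituting into the reaction function, (4/3)x_B = 12 and x_B = 9.
Total output: 9 + 9 = 18.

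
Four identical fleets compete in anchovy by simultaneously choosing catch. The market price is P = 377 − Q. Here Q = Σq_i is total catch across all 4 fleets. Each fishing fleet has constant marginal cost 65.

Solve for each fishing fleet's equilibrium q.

62.4

A representative fishing fleet's profit is π_i = q_i(377 − Q) − 65q_i, with Q = q_i + Σ_{j≠i} q_j.
First-order condition: 312 − 2q_i − Σ_{j≠i} q_j = 0.
In a symmetric equilibrium every fishing fleet chooses the same q, so Σ_{j≠i} q_j = 3q. The condition becomes 312 − 5q = 0, giving q = 312/5 = 62.4.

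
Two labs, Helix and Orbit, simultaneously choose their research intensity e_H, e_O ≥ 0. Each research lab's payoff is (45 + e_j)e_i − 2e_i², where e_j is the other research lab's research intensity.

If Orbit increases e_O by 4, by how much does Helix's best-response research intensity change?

1

Helix's payoff is (45 + e_O)e_H − 2e_H².
∂π/∂e_H = 45 + e_O − 4e_H = 0, so e_H = 11.25 + 0.25e_O.
The reaction-function slope is 0.25, so a 4-unit rise in e_O moves e_H by 0.25 × 4 = 1. Helix's best response rises — the actions are strategic complements.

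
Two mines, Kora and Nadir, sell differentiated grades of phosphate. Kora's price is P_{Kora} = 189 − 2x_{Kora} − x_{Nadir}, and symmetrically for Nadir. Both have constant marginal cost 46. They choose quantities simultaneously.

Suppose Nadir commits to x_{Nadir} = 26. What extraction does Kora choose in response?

29.25

Mine Kora's profit: π = x_{Kora}(189 − 2x_{Kora} − x_{Nadir}) − 46x_{Kora}.
∂π/∂x_{Kora} = 143 − 4x_{Kora} − x_{Nadir} = 0 ⇒ x_{Kora} = 35.75 − 0.25x_{Nadir}.
At x_{Nadir} = 26: x_{Kora} = 35.75 − 0.25·26 = 29.25.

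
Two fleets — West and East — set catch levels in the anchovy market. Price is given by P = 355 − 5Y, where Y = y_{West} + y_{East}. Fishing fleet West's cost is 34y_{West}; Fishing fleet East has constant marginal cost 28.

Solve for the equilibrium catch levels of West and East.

21, 22.2

Fishing fleet West's profit: π = y_{West}(355 − 5(y_{West} + y_{East})) − 34y_{West}.
∂π/∂y_{West} = 321 − 10y_{West} − 5y_{East} = 0, so y_{West} = 32.1 − 0.5y_{East}.
By the same steps for East: y_{East} = 32.7 − 0.5y_{West}.
Solving the two reaction functions simultaneously: (1 − (−0.5)(−0.5))y_{West} = 32.1 − 0.5·32.7, so 0.75y_{West} = 15.75 and y_{West} = 21.
Then y_{East} = 32.7 − 0.5·21 = 22.2.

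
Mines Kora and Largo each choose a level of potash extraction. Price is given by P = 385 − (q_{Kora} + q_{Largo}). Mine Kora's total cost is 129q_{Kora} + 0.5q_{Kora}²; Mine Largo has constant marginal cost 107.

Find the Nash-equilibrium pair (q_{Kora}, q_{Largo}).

46.8, 115.6

Mine Kora's profit: π = q_{Kora}(385 − (q_{Kora} + q_{Largo})) − 129q_{Kora} − 0.5q_{Kora}².
∂π/∂q_{Kora} = 256 − 3q_{Kora} − q_{Largo} = 0, so q_{Kora} = 256/3 − (1/3)q_{Largo}.
For Largo: ∂π/∂q_{Largo} = 278 − 2q_{Largo} − q_{Kora} = 0 ⇒ q_{Largo} = 139 − 0.5q_{Kora}.
Substituting the second reaction function into the first: q_{Kora} = 256/3 − (1/3)(139 − 0.5q_{Kora}), which gives (5/6)q_{Kora} = 39 ⇒ q_{Kora} = 46.8.
Then q_{Largo} = 139 − 0.5·46.8 = 115.6.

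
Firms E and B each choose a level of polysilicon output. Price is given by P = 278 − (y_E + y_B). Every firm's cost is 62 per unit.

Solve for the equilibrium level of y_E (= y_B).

Firm E's profit: π = y_E(278 − (y_E + y_B)) − 62y_E.
∂π/∂y_E = 216 − 2y_E − y_B = 0, so y_E = 108 − 0.5y_B.
The game is symmetric, so in equilibrium y_B = y_E: the reaction function gives 1.5y_E = 108, hence y_E = 72.

72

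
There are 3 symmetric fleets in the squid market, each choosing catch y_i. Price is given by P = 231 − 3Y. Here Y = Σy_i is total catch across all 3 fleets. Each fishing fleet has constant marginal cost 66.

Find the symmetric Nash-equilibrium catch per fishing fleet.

13.75

A representative fishing fleet's profit is π_i = y_i(231 − 3Y) − 66y_i, with Y = y_i + Σ_{j≠i} y_j.
First-order condition: 165 − 6y_i − 3Σ_{j≠i} y_j = 0.
Imposing symmetry (y_j = y for all j) turns Σ_{j≠i} y_j into 2y, so 165 = 12y and y = 13.75.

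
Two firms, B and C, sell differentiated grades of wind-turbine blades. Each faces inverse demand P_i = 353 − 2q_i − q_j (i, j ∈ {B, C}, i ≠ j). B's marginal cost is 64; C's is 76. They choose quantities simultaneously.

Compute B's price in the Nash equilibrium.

Firm B's profit: π = q_B(353 − 2q_B − q_C) − 64q_B.
∂π/∂q_B = 289 − 4q_B − q_C = 0 ⇒ q_B = 72.25 − 0.25q_C.
Similarly q_C = 69.25 − 0.25q_B.
Substituting the second reaction function into the first: q_B = 72.25 − 0.25(69.25 − 0.25q_B), which gives 0.9375q_B = 54.9375 ⇒ q_B = 58.6.
Then q_C = 69.25 − 0.25·58.6 = 54.6.
P_B = 353 − 2·58.6 − 54.6 = 181.2.

181.2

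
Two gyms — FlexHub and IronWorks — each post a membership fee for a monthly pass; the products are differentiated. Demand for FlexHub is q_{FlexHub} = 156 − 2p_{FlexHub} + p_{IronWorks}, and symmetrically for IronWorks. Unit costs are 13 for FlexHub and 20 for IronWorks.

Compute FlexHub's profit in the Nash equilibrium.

4723.92

FlexHub's profit: π = (p_{FlexHub} − 13)(156 − 2p_{FlexHub} + p_{IronWorks}).
∂π/∂p_{FlexHub} = 182 − 4p_{FlexHub} + p_{IronWorks} = 0 ⇒ p_{FlexHub} = 45.5 + 0.25p_{IronWorks}.
Similarly p_{IronWorks} = 49 + 0.25p_{FlexHub}.
Solving the two reaction functions simultaneously: (1 − (0.25)(0.25))p_{FlexHub} = 45.5 + 0.25·49, so 0.9375p_{FlexHub} = 57.75 and p_{FlexHub} = 61.6.
Then p_{IronWorks} = 49 + 0.25·61.6 = 64.4.
q_{FlexHub} = 156 − 2·61.6 + 64.4 = 97.2.
Profit = (61.6 − 13)·97.2 = 4723.92.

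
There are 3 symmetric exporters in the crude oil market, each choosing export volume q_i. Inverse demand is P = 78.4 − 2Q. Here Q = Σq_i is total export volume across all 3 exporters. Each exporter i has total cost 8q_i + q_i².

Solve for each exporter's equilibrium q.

7.04

A representative exporter's profit is π_i = q_i(78.4 − 2Q) − 8q_i − q_i², with Q = q_i + Σ_{j≠i} q_j.
First-order condition: 70.4 − 6q_i − 2Σ_{j≠i} q_j = 0.
In a symmetric equilibrium every exporter chooses the same q, so Σ_{j≠i} q_j = 2q. The condition becomes 70.4 − 10q = 0, giving q = 70.4/10 = 7.04.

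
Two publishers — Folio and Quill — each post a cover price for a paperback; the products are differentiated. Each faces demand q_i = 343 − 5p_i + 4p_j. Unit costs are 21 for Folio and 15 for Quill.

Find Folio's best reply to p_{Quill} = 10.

Folio's profit: π = (p_{Folio} − 21)(343 − 5p_{Folio} + 4p_{Quill}).
∂π/∂p_{Folio} = 448 − 10p_{Folio} + 4p_{Quill} = 0 ⇒ p_{Folio} = 44.8 + 0.4p_{Quill}.
At p_{Quill} = 10: p_{Folio} = 44.8 + 0.4·10 = 48.8.

48.8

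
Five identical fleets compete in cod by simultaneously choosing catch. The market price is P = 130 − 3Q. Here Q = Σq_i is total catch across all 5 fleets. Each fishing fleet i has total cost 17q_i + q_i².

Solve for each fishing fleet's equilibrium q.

5.65

A representative fishing fleet's profit is π_i = q_i(130 − 3Q) − 17q_i − q_i², with Q = q_i + Σ_{j≠i} q_j.
First-order condition: 113 − 8q_i − 3Σ_{j≠i} q_j = 0.
With identical fishing fleets, set every q_j = q: then 113 − 8q − 12q = 0, i.e. q = 113/20 = 5.65.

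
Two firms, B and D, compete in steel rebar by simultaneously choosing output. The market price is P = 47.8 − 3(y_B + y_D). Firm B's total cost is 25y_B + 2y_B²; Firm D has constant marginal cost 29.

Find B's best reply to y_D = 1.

1.98

Firm B's profit: π = y_B(47.8 − 3(y_B + y_D)) − 25y_B − 2y_B².
∂π/∂y_B = 22.8 − 10y_B − 3y_D = 0, so y_B = 2.28 − 0.3y_D.
At y_D = 1: y_B = 2.28 − 0.3·1 = 1.98.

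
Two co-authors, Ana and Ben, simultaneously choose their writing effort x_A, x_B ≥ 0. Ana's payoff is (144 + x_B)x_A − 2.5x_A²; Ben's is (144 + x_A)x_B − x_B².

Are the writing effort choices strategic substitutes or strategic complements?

Expanding Ana's payoff: 144x_A + x_Bx_A − 2.5x_A².
∂π/∂x_A = 144 + x_B − 5x_A = 0, so x_A = 28.8 + 0.2x_B.
The best-response slope dx_A/dx_B = 0.2 > 0: the reaction function is upward-sloping, so the choices are strategic complements.

strategic complements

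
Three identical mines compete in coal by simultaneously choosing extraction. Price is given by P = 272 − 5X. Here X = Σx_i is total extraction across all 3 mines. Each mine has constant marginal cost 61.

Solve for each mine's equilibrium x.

A representative mine's profit is π_i = x_i(272 − 5X) − 61x_i, with X = x_i + Σ_{j≠i} x_j.
First-order condition: 211 − 10x_i − 5Σ_{j≠i} x_j = 0.
With identical mines, set every x_j = x: then 211 − 10x − 10x = 0, i.e. x = 211/20 = 10.55.

10.55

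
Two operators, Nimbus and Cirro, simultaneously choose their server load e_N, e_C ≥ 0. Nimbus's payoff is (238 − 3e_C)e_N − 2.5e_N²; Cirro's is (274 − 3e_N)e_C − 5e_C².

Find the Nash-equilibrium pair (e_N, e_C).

Expanding Nimbus's payoff: 238e_N − 3e_Ce_N − 2.5e_N².
∂π/∂e_N = 238 − 3e_C − 5e_N = 0, so e_N = 47.6 − 0.6e_C.
Likewise for Cirro: e_C = 27.4 − 0.3e_N.
Plugging e_C into Nimbus's best response: e_N = 47.6 − 0.6(27.4 − 0.3e_N) ⇒ 0.82e_N = 31.16, so e_N = 38.
Then e_C = 27.4 − 0.3·38 = 16.

38, 16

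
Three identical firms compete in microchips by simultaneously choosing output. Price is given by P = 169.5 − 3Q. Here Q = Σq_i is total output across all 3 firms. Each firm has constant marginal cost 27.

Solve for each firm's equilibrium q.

11.875

A representative firm's profit is π_i = q_i(169.5 − 3Q) − 27q_i, with Q = q_i + Σ_{j≠i} q_j.
First-order condition: 142.5 − 6q_i − 3Σ_{j≠i} q_j = 0.
With identical firms, set every q_j = q: then 142.5 − 6q − 6q = 0, i.e. q = 142.5/12 = 11.875.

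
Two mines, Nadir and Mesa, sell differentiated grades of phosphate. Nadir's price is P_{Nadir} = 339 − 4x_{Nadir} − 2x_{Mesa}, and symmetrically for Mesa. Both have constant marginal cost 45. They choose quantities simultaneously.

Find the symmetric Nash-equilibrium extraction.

Mine Nadir's profit: π = x_{Nadir}(339 − 4x_{Nadir} − 2x_{Mesa}) − 45x_{Nadir}.
∂π/∂x_{Nadir} = 294 − 8x_{Nadir} − 2x_{Mesa} = 0 ⇒ x_{Nadir} = 36.75 − 0.25x_{Mesa}.
The game is symmetric, so in equilibrium x_{Mesa} = x_{Nadir}: the reaction function gives 1.25x_{Nadir} = 36.75, hence x_{Nadir} = 29.4.

29.4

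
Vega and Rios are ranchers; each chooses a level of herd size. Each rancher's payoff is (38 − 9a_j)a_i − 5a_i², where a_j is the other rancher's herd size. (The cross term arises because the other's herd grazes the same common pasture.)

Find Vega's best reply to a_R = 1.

2.9

Vega's payoff is (38 − 9a_R)a_V − 5a_V².
∂π/∂a_V = 38 − 9a_R − 10a_V = 0, so a_V = 3.8 − 0.9a_R.
At a_R = 1: a_V = 3.8 − 0.9·1 = 2.9.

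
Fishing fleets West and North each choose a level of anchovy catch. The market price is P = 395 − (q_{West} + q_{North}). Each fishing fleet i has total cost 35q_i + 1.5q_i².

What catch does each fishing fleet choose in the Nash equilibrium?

Fishing fleet West's profit: π = q_{West}(395 − (q_{West} + q_{North})) − 35q_{West} − 1.5q_{West}².
∂π/∂q_{West} = 360 − 5q_{West} − q_{North} = 0, so q_{West} = 72 − 0.2q_{North}.
Setting q_{West} = q_{North} in the reaction function: q_{West} = 72 − 0.2q_{West}, so q_{West} = 72 / 1.2 = 60.

60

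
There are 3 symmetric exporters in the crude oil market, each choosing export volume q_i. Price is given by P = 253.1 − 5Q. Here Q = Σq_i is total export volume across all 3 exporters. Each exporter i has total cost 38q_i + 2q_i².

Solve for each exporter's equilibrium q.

A representative exporter's profit is π_i = q_i(253.1 − 5Q) − 38q_i − 2q_i², with Q = q_i + Σ_{j≠i} q_j.
First-order condition: 215.1 − 14q_i − 5Σ_{j≠i} q_j = 0.
With identical exporters, set every q_j = q: then 215.1 − 14q − 10q = 0, i.e. q = 215.1/24 = 8.9625.

8.9625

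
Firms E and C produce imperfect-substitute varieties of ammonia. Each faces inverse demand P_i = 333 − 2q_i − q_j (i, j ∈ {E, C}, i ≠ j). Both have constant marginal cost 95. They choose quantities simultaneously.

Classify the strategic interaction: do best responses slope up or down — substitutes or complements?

Firm E's profit: π = q_E(333 − 2q_E − q_C) − 95q_E.
∂π/∂q_E = 238 − 4q_E − q_C = 0 ⇒ q_E = 59.5 − 0.25q_C.
The best-response slope dq_E/dq_C = −0.25 < 0: the reaction function is downward-sloping, so the choices are strategic substitutes.

strategic substitutes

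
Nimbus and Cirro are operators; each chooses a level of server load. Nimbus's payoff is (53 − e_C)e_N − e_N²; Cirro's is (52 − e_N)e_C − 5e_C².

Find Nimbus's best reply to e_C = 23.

Expanding Nimbus's payoff: 53e_N − e_Ce_N − e_N².
∂π/∂e_N = 53 − e_C − 2e_N = 0, so e_N = 26.5 − 0.5e_C.
At e_C = 23: e_N = 26.5 − 0.5·23 = 15.

15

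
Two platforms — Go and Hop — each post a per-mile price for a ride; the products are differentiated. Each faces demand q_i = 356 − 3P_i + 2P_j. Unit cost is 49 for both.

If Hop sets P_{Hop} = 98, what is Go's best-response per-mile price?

Go's profit: π = (P_{Go} − 49)(356 − 3P_{Go} + 2P_{Hop}).
∂π/∂P_{Go} = 503 − 6P_{Go} + 2P_{Hop} = 0 ⇒ P_{Go} = 503/6 + (1/3)P_{Hop}.
At P_{Hop} = 98: P_{Go} = 503/6 + (1/3)·98 = 116.5.

116.5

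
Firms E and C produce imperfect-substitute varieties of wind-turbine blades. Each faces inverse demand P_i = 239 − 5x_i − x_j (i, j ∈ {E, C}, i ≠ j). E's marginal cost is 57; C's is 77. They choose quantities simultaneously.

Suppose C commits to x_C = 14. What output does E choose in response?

16.8

Firm E's profit: π = x_E(239 − 5x_E − x_C) − 57x_E.
∂π/∂x_E = 182 − 10x_E − x_C = 0 ⇒ x_E = 18.2 − 0.1x_C.
At x_C = 14: x_E = 18.2 − 0.1·14 = 16.8.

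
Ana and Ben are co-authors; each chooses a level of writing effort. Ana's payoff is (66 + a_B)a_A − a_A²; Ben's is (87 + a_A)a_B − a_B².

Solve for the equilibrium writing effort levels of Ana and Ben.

Expanding Ana's payoff: 66a_A + a_Ba_A − a_A².
∂π/∂a_A = 66 + a_B − 2a_A = 0, so a_A = 33 + 0.5a_B.
Likewise for Ben: a_B = 43.5 + 0.5a_A.
Plugging a_B into Ana's best response: a_A = 33 + 0.5(43.5 + 0.5a_A) ⇒ 0.75a_A = 54.75, so a_A = 73.
Then a_B = 43.5 + 0.5·73 = 80.

73, 80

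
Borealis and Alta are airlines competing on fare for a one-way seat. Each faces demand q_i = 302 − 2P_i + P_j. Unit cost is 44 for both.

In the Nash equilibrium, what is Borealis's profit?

Borealis's profit: π = (P_{Borealis} − 44)(302 − 2P_{Borealis} + P_{Alta}).
∂π/∂P_{Borealis} = 390 − 4P_{Borealis} + P_{Alta} = 0 ⇒ P_{Borealis} = 97.5 + 0.25P_{Alta}.
By symmetry P_{Alta} = P_{Borealis}; substituting into the reaction function, 0.75P_{Borealis} = 97.5 and P_{Borealis} = 130.
q_{Borealis} = 302 − 2·130 + 130 = 172.
Profit = (130 − 44)·172 = 14792.

14792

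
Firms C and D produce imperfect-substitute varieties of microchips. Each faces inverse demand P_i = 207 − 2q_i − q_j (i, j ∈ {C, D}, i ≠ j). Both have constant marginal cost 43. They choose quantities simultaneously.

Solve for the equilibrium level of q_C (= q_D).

32.8

Firm C's profit: π = q_C(207 − 2q_C − q_D) − 43q_C.
∂π/∂q_C = 164 − 4q_C − q_D = 0 ⇒ q_C = 41 − 0.25q_D.
The game is symmetric, so in equilibrium q_D = q_C: the reaction function gives 1.25q_C = 41, hence q_C = 32.8.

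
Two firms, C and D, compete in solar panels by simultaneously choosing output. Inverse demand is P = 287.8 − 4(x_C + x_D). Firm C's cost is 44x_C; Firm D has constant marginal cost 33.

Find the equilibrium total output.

41.55

Firm C's profit: π = x_C(287.8 − 4(x_C + x_D)) − 44x_C.
∂π/∂x_C = 243.8 − 8x_C − 4x_D = 0, so x_C = 30.475 − 0.5x_D.
By the same steps for D: x_D = 31.85 − 0.5x_C.
Plugging x_D into C's best response: x_C = 30.475 − 0.5(31.85 − 0.5x_C) ⇒ 0.75x_C = 14.55, so x_C = 19.4.
Then x_D = 31.85 − 0.5·19.4 = 22.15.
Total output: 19.4 + 22.15 = 41.55.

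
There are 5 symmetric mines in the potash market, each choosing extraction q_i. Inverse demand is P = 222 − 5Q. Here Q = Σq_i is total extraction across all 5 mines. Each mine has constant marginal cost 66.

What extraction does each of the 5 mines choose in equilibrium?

5.2

A representative mine's profit is π_i = q_i(222 − 5Q) − 66q_i, with Q = q_i + Σ_{j≠i} q_j.
First-order condition: 156 − 10q_i − 5Σ_{j≠i} q_j = 0.
Imposing symmetry (q_j = q for all j) turns Σ_{j≠i} q_j into 4q, so 156 = 30q and q = 5.2.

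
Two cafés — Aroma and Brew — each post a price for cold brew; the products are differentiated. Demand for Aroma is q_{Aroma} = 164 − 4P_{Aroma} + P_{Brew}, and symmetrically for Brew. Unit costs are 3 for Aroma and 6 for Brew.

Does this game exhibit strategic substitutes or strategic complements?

strategic complements

Aroma's profit: π = (P_{Aroma} − 3)(164 − 4P_{Aroma} + P_{Brew}).
∂π/∂P_{Aroma} = 176 − 8P_{Aroma} + P_{Brew} = 0 ⇒ P_{Aroma} = 22 + 0.125P_{Brew}.
The best-response slope dP_{Aroma}/dP_{Brew} = 0.125 > 0: the reaction function is upward-sloping, so the choices are strategic complements.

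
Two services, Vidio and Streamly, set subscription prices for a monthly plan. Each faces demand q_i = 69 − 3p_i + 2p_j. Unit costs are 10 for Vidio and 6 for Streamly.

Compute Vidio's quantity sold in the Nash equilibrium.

42

Vidio's profit: π = (p_{Vidio} − 10)(69 − 3p_{Vidio} + 2p_{Streamly}).
∂π/∂p_{Vidio} = 99 − 6p_{Vidio} + 2p_{Streamly} = 0 ⇒ p_{Vidio} = 16.5 + (1/3)p_{Streamly}.
Similarly p_{Streamly} = 14.5 + (1/3)p_{Vidio}.
Substituting the second reaction function into the first: p_{Vidio} = 16.5 + (1/3)(14.5 + (1/3)p_{Vidio}), which gives (8/9)p_{Vidio} = 64/3 ⇒ p_{Vidio} = 24.
Then p_{Streamly} = 14.5 + (1/3)·24 = 22.5.
q_{Vidio} = 69 − 3·24 + 2·22.5 = 42.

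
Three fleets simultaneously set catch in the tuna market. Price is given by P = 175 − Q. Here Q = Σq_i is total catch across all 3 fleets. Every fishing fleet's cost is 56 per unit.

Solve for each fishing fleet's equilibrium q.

29.75

A representative fishing fleet's profit is π_i = q_i(175 − Q) − 56q_i, with Q = q_i + Σ_{j≠i} q_j.
First-order condition: 119 − 2q_i − Σ_{j≠i} q_j = 0.
With identical fishing fleets, set every q_j = q: then 119 − 2q − 2q = 0, i.e. q = 119/4 = 29.75.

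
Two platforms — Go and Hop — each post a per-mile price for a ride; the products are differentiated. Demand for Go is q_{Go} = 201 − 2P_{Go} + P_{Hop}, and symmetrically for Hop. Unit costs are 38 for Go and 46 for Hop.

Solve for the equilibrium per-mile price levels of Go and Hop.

Go's profit: π = (P_{Go} − 38)(201 − 2P_{Go} + P_{Hop}).
∂π/∂P_{Go} = 277 − 4P_{Go} + P_{Hop} = 0 ⇒ P_{Go} = 69.25 + 0.25P_{Hop}.
Similarly P_{Hop} = 73.25 + 0.25P_{Go}.
Plugging P_{Hop} into Go's best response: P_{Go} = 69.25 + 0.25(73.25 + 0.25P_{Go}) ⇒ 0.9375P_{Go} = 87.5625, so P_{Go} = 93.4.
Then P_{Hop} = 73.25 + 0.25·93.4 = 96.6.

93.4, 96.6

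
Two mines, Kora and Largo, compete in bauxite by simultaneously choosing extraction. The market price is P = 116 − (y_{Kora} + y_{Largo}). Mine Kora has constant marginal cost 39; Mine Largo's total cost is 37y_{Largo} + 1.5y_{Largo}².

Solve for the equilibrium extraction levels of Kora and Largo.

Mine Kora's profit: π = y_{Kora}(116 − (y_{Kora} + y_{Largo})) − 39y_{Kora}.
∂π/∂y_{Kora} = 77 − 2y_{Kora} − y_{Largo} = 0, so y_{Kora} = 38.5 − 0.5y_{Largo}.
For Largo: ∂π/∂y_{Largo} = 79 − 5y_{Largo} − y_{Kora} = 0 ⇒ y_{Largo} = 15.8 − 0.2y_{Kora}.
Solving the two reaction functions simultaneously: (1 − (−0.5)(−0.2))y_{Kora} = 38.5 − 0.5·15.8, so 0.9y_{Kora} = 30.6 and y_{Kora} = 34.
Then y_{Largo} = 15.8 − 0.2·34 = 9.

34, 9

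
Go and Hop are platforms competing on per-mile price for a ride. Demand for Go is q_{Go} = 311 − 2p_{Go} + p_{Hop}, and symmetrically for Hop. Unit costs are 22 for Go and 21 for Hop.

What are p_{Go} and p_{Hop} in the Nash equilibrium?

118.2, 117.8

Go's profit: π = (p_{Go} − 22)(311 − 2p_{Go} + p_{Hop}).
∂π/∂p_{Go} = 355 − 4p_{Go} + p_{Hop} = 0 ⇒ p_{Go} = 88.75 + 0.25p_{Hop}.
Similarly p_{Hop} = 88.25 + 0.25p_{Go}.
Plugging p_{Hop} into Go's best response: p_{Go} = 88.75 + 0.25(88.25 + 0.25p_{Go}) ⇒ 0.9375p_{Go} = 110.8125, so p_{Go} = 118.2.
Then p_{Hop} = 88.25 + 0.25·118.2 = 117.8.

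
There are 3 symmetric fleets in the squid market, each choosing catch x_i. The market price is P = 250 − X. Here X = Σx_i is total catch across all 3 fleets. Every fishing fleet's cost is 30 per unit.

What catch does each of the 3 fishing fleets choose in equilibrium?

A representative fishing fleet's profit is π_i = x_i(250 − X) − 30x_i, with X = x_i + Σ_{j≠i} x_j.
First-order condition: 220 − 2x_i − Σ_{j≠i} x_j = 0.
In a symmetric equilibrium every fishing fleet chooses the same x, so Σ_{j≠i} x_j = 2x. The condition becomes 220 − 4x = 0, giving x = 220/4 = 55.

55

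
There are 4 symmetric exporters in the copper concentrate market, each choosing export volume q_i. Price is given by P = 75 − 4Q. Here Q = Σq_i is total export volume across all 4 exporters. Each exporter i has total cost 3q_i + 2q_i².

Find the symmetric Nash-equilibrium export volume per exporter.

A representative exporter's profit is π_i = q_i(75 − 4Q) − 3q_i − 2q_i², with Q = q_i + Σ_{j≠i} q_j.
First-order condition: 72 − 12q_i − 4Σ_{j≠i} q_j = 0.
In a symmetric equilibrium every exporter chooses the same q, so Σ_{j≠i} q_j = 3q. The condition becomes 72 − 24q = 0, giving q = 72/24 = 3.

3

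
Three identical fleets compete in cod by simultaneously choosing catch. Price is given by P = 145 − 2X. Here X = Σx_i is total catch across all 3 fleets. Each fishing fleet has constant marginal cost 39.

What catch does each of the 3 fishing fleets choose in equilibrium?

A representative fishing fleet's profit is π_i = x_i(145 − 2X) − 39x_i, with X = x_i + Σ_{j≠i} x_j.
First-order condition: 106 − 4x_i − 2Σ_{j≠i} x_j = 0.
Imposing symmetry (x_j = x for all j) turns Σ_{j≠i} x_j into 2x, so 106 = 8x and x = 13.25.

13.25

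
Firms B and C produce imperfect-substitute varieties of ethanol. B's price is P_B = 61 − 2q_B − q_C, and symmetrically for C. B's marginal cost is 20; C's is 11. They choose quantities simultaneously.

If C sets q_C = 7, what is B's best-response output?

Firm B's profit: π = q_B(61 − 2q_B − q_C) − 20q_B.
∂π/∂q_B = 41 − 4q_B − q_C = 0 ⇒ q_B = 10.25 − 0.25q_C.
At q_C = 7: q_B = 10.25 − 0.25·7 = 8.5.

8.5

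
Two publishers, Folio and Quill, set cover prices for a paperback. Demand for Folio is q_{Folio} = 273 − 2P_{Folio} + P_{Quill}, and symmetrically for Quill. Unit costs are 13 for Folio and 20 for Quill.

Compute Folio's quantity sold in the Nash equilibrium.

175.2

Folio's profit: π = (P_{Folio} − 13)(273 − 2P_{Folio} + P_{Quill}).
∂π/∂P_{Folio} = 299 − 4P_{Folio} + P_{Quill} = 0 ⇒ P_{Folio} = 74.75 + 0.25P_{Quill}.
Similarly P_{Quill} = 78.25 + 0.25P_{Folio}.
Plugging P_{Quill} into Folio's best response: P_{Folio} = 74.75 + 0.25(78.25 + 0.25P_{Folio}) ⇒ 0.9375P_{Folio} = 94.3125, so P_{Folio} = 100.6.
Then P_{Quill} = 78.25 + 0.25·100.6 = 103.4.
q_{Folio} = 273 − 2·100.6 + 103.4 = 175.2.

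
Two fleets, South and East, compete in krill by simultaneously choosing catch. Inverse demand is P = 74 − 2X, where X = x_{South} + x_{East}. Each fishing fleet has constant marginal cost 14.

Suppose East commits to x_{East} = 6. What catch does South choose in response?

Fishing fleet South's profit: π = x_{South}(74 − 2(x_{South} + x_{East})) − 14x_{South}.
∂π/∂x_{South} = 60 − 4x_{South} − 2x_{East} = 0, so x_{South} = 15 − 0.5x_{East}.
At x_{East} = 6: x_{South} = 15 − 0.5·6 = 12.

12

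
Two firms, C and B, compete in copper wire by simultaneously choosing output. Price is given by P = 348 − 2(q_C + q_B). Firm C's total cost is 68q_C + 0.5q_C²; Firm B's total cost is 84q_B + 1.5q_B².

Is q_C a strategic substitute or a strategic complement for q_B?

strategic substitutes

Firm C's profit: π = q_C(348 − 2(q_C + q_B)) − 68q_C − 0.5q_C².
∂π/∂q_C = 280 − 5q_C − 2q_B = 0, so q_C = 56 − 0.4q_B.
The best-response slope dq_C/dq_B = −0.4 < 0: the reaction function is downward-sloping, so the choices are strategic substitutes.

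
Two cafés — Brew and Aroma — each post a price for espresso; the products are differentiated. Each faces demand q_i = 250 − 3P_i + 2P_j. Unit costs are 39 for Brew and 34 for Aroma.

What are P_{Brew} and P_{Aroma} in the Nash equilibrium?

Brew's profit: π = (P_{Brew} − 39)(250 − 3P_{Brew} + 2P_{Aroma}).
∂π/∂P_{Brew} = 367 − 6P_{Brew} + 2P_{Aroma} = 0 ⇒ P_{Brew} = 367/6 + (1/3)P_{Aroma}.
Similarly P_{Aroma} = 176/3 + (1/3)P_{Brew}.
Solving the two reaction functions simultaneously: (1 − (1/3)(1/3))P_{Brew} = 367/6 + (1/3)·(176/3), so (8/9)P_{Brew} = 1453/18 and P_{Brew} = 90.8125.
Then P_{Aroma} = 176/3 + (1/3)·90.8125 = 88.9375.

90.8125, 88.9375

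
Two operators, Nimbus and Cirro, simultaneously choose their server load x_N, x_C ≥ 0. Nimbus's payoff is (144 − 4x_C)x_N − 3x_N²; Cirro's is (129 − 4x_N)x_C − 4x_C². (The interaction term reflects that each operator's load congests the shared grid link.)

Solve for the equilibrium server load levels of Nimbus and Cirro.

19.875, 6.1875

Expanding Nimbus's payoff: 144x_N − 4x_Cx_N − 3x_N².
∂π/∂x_N = 144 − 4x_C − 6x_N = 0, so x_N = 24 − (2/3)x_C.
Likewise for Cirro: x_C = 16.125 − 0.5x_N.
Substituting the second reaction function into the first: x_N = 24 − (2/3)(16.125 − 0.5x_N), which gives (2/3)x_N = 13.25 ⇒ x_N = 19.875.
Then x_C = 16.125 − 0.5·19.875 = 6.1875.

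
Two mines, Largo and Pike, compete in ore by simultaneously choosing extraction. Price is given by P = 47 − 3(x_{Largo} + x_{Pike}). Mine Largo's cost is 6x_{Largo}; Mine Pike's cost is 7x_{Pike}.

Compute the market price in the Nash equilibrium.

Mine Largo's profit: π = x_{Largo}(47 − 3(x_{Largo} + x_{Pike})) − 6x_{Largo}.
∂π/∂x_{Largo} = 41 − 6x_{Largo} − 3x_{Pike} = 0, so x_{Largo} = 41/6 − 0.5x_{Pike}.
By the same steps for Pike: x_{Pike} = 20/3 − 0.5x_{Largo}.
Solving the two reaction functions simultaneously: (1 − (−0.5)(−0.5))x_{Largo} = 41/6 − 0.5·(20/3), so 0.75x_{Largo} = 3.5 and x_{Largo} = 14/3.
Then x_{Pike} = 20/3 − 0.5·(14/3) = 13/3.
Equilibrium price: P = 47 − 3·9 = 20.

20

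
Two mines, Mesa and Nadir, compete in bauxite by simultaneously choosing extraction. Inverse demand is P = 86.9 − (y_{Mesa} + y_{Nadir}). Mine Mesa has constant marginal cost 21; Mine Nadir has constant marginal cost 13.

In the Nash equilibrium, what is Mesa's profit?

Mine Mesa's profit: π = y_{Mesa}(86.9 − (y_{Mesa} + y_{Nadir})) − 21y_{Mesa}.
∂π/∂y_{Mesa} = 65.9 − 2y_{Mesa} − y_{Nadir} = 0, so y_{Mesa} = 32.95 − 0.5y_{Nadir}.
By the same steps for Nadir: y_{Nadir} = 36.95 − 0.5y_{Mesa}.
Substituting the second reaction function into the first: y_{Mesa} = 32.95 − 0.5(36.95 − 0.5y_{Mesa}), which gives 0.75y_{Mesa} = 14.475 ⇒ y_{Mesa} = 19.3.
Then y_{Nadir} = 36.95 − 0.5·19.3 = 27.3.
Price P = 86.9 − 46.6 = 40.3.
Mesa's profit: (40.3 − 21)·19.3 = 372.49.

372.49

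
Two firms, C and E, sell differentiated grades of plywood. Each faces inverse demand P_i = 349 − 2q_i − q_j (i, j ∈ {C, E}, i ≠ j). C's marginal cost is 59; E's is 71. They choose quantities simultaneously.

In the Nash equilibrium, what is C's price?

176.6

Firm C's profit: π = q_C(349 − 2q_C − q_E) − 59q_C.
∂π/∂q_C = 290 − 4q_C − q_E = 0 ⇒ q_C = 72.5 − 0.25q_E.
Similarly q_E = 69.5 − 0.25q_C.
Plugging q_E into C's best response: q_C = 72.5 − 0.25(69.5 − 0.25q_C) ⇒ 0.9375q_C = 55.125, so q_C = 58.8.
Then q_E = 69.5 − 0.25·58.8 = 54.8.
P_C = 349 − 2·58.8 − 54.8 = 176.6.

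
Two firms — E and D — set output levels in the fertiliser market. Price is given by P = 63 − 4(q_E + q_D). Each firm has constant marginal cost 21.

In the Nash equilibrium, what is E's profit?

Firm E's profit: π = q_E(63 − 4(q_E + q_D)) − 21q_E.
∂π/∂q_E = 42 − 8q_E − 4q_D = 0, so q_E = 5.25 − 0.5q_D.
The game is symmetric, so in equilibrium q_D = q_E: the reaction function gives 1.5q_E = 5.25, hence q_E = 3.5.
Price P = 63 − 4·7 = 35.
E's profit: (35 − 21)·3.5 = 49.

49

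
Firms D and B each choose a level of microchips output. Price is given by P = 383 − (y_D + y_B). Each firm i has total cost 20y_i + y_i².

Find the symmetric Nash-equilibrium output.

72.6

Firm D's profit: π = y_D(383 − (y_D + y_B)) − 20y_D − y_D².
∂π/∂y_D = 363 − 4y_D − y_B = 0, so y_D = 90.75 − 0.25y_B.
Setting y_D = y_B in the reaction function: y_D = 90.75 − 0.25y_D, so y_D = 90.75 / 1.25 = 72.6.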